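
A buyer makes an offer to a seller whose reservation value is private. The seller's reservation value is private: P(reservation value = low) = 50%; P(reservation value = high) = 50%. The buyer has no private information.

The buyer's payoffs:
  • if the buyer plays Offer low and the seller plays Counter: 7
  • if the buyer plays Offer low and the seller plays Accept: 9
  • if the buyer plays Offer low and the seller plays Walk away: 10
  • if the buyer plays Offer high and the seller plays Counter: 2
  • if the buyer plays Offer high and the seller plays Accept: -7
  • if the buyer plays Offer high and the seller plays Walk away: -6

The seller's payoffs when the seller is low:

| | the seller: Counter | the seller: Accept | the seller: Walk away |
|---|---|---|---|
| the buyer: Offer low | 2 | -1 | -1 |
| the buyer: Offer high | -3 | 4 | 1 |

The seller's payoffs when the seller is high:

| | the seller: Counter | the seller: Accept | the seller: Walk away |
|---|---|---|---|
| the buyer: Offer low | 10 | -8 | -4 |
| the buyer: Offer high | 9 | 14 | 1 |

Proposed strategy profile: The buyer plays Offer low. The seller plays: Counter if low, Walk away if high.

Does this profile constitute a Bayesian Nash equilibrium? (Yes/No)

The buyer plays Offer low: E[Offer low] = 0.5·(7) + 0.5·(10) = 8.5; E[Offer high] = -2. Best-responding. ✓
The seller (reservation value low), facing Offer low: Counter gives 2, Accept gives -1, Walk away gives -1. Proposed Counter is best. ✓
The seller (reservation value high), facing Offer low: Counter gives 10, Accept gives -8, Walk away gives -4. Proposed Walk away is not best — profitable deviation exists. ✗

No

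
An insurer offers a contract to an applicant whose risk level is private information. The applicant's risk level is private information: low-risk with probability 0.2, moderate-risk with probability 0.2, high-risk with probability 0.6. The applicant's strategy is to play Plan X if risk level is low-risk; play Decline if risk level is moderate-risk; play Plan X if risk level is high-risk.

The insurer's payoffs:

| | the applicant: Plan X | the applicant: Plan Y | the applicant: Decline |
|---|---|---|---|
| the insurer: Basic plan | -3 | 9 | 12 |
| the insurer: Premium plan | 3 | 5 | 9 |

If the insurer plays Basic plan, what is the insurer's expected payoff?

0

E[Basic plan] = 0.2·(-3) + 0.2·12 + 0.6·(-3) = (-0.6) + 2.4 + (-1.8) = 0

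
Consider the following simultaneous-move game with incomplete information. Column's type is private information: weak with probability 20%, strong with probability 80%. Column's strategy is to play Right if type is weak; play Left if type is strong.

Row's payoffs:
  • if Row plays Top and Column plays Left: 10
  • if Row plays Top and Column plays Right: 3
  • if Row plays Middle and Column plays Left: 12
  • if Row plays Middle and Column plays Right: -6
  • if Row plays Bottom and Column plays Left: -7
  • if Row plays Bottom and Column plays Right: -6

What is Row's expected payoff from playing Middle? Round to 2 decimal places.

Take the expectation over Column's type, weighting each type's action by its prior probability.
E[Middle] = 0.2·(-6) + 0.8·12 = (-1.2) + 9.6 = 8.4

8.40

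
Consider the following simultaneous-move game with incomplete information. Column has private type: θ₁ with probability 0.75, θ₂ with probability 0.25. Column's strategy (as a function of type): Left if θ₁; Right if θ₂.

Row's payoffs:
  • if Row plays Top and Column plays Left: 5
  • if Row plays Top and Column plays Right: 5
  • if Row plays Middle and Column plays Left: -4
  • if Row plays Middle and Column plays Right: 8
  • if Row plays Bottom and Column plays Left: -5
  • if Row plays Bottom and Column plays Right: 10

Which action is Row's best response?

Top

E[Top] = 0.75·(5) + 0.25·(5) = 5
E[Middle] = 0.75·(-4) + 0.25·(8) = -1
E[Bottom] = 0.75·(-5) + 0.25·(10) = -1.25
Best response: Top (5 is the largest).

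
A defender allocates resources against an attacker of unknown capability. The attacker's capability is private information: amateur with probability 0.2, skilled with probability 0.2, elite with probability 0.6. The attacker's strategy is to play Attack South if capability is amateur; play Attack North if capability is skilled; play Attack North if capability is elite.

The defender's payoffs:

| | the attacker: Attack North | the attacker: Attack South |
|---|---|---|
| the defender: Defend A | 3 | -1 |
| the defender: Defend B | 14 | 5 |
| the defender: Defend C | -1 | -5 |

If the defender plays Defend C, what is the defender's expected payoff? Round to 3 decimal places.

-1.800

Take the expectation over the attacker's capability, weighting each type's action by its prior probability.
E[Defend C] = 0.2·(-5) + 0.2·(-1) + 0.6·(-1) = (-1) + (-0.2) + (-0.6) = -1.8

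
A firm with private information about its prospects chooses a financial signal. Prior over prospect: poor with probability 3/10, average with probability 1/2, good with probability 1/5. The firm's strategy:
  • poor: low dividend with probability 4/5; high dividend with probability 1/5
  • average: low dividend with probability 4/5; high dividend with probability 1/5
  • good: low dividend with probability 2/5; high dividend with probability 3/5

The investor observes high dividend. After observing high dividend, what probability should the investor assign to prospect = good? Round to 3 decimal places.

P(high dividend) = (3/10)·(1/5) + (1/2)·(1/5) + (1/5)·(3/5) = 7/25
P(good | high dividend) = ((1/5)·(3/5)) / (7/25) = (3/25) / (7/25) = 3/7

0.429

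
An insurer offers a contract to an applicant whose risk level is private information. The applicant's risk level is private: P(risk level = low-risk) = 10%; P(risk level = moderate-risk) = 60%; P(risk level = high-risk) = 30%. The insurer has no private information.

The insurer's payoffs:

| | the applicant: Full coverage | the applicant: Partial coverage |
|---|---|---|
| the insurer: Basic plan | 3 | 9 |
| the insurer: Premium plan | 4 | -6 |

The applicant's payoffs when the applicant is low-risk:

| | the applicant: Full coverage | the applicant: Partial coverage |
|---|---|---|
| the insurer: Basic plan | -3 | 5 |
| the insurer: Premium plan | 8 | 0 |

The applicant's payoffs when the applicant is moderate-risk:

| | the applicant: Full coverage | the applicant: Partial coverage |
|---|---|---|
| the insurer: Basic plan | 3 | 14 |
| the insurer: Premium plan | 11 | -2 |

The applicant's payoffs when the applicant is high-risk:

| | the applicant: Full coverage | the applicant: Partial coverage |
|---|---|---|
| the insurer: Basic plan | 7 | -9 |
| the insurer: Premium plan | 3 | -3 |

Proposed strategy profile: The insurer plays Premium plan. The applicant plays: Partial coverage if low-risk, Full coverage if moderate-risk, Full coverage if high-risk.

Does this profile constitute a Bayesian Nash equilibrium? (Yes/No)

A profile is a BNE iff every type of every player is best-responding given beliefs about the other side.
The insurer plays Premium plan: E[Premium plan] = 0.1·(-6) + 0.6·(4) + 0.3·(4) = 3; E[Basic plan] = 3.6. Not best-responding. ✗
The applicant (risk level low-risk), facing Premium plan: Full coverage gives 8, Partial coverage gives 0. Proposed Partial coverage is not best — profitable deviation exists. ✗
The applicant (risk level moderate-risk), facing Premium plan: Full coverage gives 11, Partial coverage gives -2. Proposed Full coverage is best. ✓
The applicant (risk level high-risk), facing Premium plan: Full coverage gives 3, Partial coverage gives -3. Proposed Full coverage is best. ✓

No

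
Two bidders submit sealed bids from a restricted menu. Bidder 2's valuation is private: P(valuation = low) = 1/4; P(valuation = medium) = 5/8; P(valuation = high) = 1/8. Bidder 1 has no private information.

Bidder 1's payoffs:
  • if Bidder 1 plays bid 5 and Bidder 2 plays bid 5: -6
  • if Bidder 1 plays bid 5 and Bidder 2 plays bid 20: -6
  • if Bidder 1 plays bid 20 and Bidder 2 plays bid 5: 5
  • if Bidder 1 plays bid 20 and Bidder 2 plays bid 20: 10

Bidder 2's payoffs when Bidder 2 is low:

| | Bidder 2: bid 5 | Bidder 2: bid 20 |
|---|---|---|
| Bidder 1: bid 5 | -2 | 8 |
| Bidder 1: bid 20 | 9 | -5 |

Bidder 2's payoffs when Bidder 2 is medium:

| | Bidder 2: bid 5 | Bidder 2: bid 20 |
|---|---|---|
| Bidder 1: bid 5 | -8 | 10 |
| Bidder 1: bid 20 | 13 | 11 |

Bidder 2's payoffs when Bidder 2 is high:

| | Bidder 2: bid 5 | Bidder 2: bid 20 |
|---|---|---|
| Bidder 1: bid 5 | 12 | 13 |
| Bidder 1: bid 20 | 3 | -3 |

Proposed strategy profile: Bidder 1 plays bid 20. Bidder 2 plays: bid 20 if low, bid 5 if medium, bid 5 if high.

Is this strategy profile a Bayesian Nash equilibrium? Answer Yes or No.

No

Bidder 1 plays bid 20: E[bid 20] = 1/4·(10) + 5/8·(5) + 1/8·(5) = 25/4; E[bid 5] = -6. Best-responding. ✓
Bidder 2 (valuation low), facing bid 20: bid 5 gives 9, bid 20 gives -5. Proposed bid 20 is not best — profitable deviation exists. ✗
Bidder 2 (valuation medium), facing bid 20: bid 5 gives 13, bid 20 gives 11. Proposed bid 5 is best. ✓
Bidder 2 (valuation high), facing bid 20: bid 5 gives 3, bid 20 gives -3. Proposed bid 5 is best. ✓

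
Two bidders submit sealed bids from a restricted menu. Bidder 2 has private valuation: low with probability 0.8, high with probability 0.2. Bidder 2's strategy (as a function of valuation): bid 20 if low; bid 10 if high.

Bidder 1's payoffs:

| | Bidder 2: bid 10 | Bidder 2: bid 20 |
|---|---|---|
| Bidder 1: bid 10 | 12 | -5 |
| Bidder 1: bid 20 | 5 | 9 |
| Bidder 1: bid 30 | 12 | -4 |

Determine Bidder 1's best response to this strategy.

E[bid 10] = 0.8·(-5) + 0.2·(12) = -1.6
E[bid 20] = 0.8·(9) + 0.2·(5) = 8.2
E[bid 30] = 0.8·(-4) + 0.2·(12) = -0.8
Best response: bid 20 (8.2 is the largest).

bid 20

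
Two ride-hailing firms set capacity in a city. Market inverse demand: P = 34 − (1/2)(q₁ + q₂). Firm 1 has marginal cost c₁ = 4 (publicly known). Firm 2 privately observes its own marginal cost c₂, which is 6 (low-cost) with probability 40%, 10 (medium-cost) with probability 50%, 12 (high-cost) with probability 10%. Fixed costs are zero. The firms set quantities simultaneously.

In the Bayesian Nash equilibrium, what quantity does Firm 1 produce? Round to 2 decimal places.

Firm 2 with cost c maximizes (34 − (1/2)(q₁+q₂) − c)·q₂, giving q₂(c) = (34 − c − (1/2)q₁).
E[c₂] = 0.4·6 + 0.5·10 + 0.1·12 = 8.6
Firm 1's FOC against E[q₂] yields q₁ = (34 − 2·4 + E[c₂])/(3/2) = (34 − 8 + 8.6)/(3/2) = 23.0667.

23.07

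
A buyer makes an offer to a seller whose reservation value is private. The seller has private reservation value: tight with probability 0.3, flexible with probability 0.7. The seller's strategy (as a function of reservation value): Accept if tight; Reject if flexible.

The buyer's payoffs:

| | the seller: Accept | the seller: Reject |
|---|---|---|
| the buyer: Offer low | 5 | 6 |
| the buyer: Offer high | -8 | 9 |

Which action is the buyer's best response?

E[Offer low] = 0.3·(5) + 0.7·(6) = 5.7
E[Offer high] = 0.3·(-8) + 0.7·(9) = 3.9
Best response: Offer low (5.7 is the largest).

Offer low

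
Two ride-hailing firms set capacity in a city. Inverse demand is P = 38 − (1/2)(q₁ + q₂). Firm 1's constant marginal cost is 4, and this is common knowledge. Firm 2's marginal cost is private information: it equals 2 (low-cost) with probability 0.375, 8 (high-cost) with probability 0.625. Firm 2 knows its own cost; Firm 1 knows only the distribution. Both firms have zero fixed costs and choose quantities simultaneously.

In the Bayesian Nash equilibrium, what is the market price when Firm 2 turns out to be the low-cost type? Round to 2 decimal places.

Firm 2 with cost c maximizes (38 − (1/2)(q₁+q₂) − c)·q₂, giving q₂(c) = (38 − c − (1/2)q₁).
E[c₂] = 0.375·2 + 0.625·8 = 5.75
Firm 1's FOC against E[q₂] yields q₁ = (38 − 2·4 + E[c₂])/(3/2) = (38 − 8 + 5.75)/(3/2) = 23.8333.
q₂(low-cost) = 24.0833, so P = 38 − (1/2)·(23.8333 + 24.0833) = 14.0417.

14.04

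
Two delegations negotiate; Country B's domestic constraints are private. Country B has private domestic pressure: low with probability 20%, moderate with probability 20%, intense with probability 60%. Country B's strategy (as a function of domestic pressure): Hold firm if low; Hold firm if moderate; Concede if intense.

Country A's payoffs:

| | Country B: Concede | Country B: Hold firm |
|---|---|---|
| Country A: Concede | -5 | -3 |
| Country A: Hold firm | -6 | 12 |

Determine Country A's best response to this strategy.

Compute Country A's expected payoff for each action, taking the expectation over Country B's type.
E[Concede] = 0.2·(-3) + 0.2·(-3) + 0.6·(-5) = -4.2
E[Hold firm] = 0.2·(12) + 0.2·(12) + 0.6·(-6) = 1.2
Best response: Hold firm (1.2 is the largest).

Hold firm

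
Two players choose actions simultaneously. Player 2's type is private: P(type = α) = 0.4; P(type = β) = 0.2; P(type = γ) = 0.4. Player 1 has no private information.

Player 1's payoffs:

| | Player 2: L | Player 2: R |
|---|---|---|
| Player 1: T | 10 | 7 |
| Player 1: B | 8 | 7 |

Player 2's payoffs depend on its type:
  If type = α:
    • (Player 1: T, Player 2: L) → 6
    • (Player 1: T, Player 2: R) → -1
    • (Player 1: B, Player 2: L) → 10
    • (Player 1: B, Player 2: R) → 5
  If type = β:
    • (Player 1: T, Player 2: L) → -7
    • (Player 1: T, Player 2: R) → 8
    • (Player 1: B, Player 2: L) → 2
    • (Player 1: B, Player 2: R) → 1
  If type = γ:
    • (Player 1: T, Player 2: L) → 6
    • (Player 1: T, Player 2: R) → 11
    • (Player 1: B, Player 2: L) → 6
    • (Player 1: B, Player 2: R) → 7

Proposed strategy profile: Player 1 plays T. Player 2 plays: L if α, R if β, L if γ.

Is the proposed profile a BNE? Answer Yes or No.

No

Player 1 plays T: E[T] = 0.4·(10) + 0.2·(7) + 0.4·(10) = 9.4; E[B] = 7.8. Best-responding. ✓
Player 2 (type α), facing T: L gives 6, R gives -1. Proposed L is best. ✓
Player 2 (type β), facing T: L gives -7, R gives 8. Proposed R is best. ✓
Player 2 (type γ), facing T: L gives 6, R gives 11. Proposed L is not best — profitable deviation exists. ✗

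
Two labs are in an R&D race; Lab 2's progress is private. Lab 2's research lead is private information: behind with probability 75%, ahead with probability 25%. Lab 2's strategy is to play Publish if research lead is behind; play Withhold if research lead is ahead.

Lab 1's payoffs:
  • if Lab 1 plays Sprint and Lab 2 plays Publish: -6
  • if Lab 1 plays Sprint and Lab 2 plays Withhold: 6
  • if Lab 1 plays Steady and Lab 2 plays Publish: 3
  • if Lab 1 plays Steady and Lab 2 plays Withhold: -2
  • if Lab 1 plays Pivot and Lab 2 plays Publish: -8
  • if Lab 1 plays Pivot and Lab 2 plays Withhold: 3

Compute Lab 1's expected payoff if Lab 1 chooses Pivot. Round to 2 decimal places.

-5.25

E[Pivot] = 0.75·(-8) + 0.25·3 = (-6) + 0.75 = -5.25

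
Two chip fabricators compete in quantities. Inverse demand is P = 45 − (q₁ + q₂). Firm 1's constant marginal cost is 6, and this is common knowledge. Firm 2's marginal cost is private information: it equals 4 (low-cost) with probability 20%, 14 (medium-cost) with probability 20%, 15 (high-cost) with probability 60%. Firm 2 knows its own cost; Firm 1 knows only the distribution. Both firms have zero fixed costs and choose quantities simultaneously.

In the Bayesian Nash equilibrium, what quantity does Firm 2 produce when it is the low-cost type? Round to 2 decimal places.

12.90

Firm 2 with cost c maximizes (45 − (q₁+q₂) − c)·q₂, giving q₂(c) = (45 − c − q₁)/2.
E[c₂] = 0.2·4 + 0.2·14 + 0.6·15 = 12.6
Firm 1's FOC against E[q₂] yields q₁ = (45 − 2·6 + E[c₂])/3 = (45 − 12 + 12.6)/3 = 15.2.
q₂(low-cost) = (45 − 4 − 15.2)/2 = 12.9.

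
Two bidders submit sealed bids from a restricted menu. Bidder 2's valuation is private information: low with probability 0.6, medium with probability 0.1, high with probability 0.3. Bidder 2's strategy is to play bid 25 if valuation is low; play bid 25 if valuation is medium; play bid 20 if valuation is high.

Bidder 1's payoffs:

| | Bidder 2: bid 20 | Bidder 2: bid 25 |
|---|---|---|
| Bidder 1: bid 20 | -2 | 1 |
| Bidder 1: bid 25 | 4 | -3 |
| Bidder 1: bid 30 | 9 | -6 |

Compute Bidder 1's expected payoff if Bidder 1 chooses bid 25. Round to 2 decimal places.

Take the expectation over Bidder 2's valuation, weighting each type's action by its prior probability.
E[bid 25] = 0.6·(-3) + 0.1·(-3) + 0.3·4 = (-1.8) + (-0.3) + 1.2 = -0.9

-0.90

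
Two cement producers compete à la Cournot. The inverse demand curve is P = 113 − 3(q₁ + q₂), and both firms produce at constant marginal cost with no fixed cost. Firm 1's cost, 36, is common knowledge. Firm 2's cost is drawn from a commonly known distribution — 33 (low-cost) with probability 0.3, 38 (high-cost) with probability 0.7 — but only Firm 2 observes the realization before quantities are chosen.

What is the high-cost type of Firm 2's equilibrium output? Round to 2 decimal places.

8.19

Each type of Firm 2 best-responds to q₁; Firm 1 best-responds to the expected q₂ over Firm 2's types.
Firm 2 with cost c maximizes (113 − 3(q₁+q₂) − c)·q₂, giving q₂(c) = (113 − c − 3q₁)/6.
E[c₂] = 0.3·33 + 0.7·38 = 36.5
Firm 1's FOC against E[q₂] yields q₁ = (113 − 2·36 + E[c₂])/9 = (113 − 72 + 36.5)/9 = 8.61111.
q₂(high-cost) = (113 − 38 − 3·8.61111)/6 = 8.19444.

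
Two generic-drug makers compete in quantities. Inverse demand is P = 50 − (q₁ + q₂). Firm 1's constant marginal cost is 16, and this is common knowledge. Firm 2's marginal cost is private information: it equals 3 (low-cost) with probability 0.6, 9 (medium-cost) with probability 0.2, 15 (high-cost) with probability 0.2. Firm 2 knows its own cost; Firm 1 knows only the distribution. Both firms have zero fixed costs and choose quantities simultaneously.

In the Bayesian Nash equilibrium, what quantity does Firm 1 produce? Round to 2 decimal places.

Type-c best response for Firm 2: q₂(c) = (50 − c)/2 − q₁/2.
Firm 1 maximizes expected profit; its first-order condition is 50 − 2q₁ − E[q₂] − 16 = 0.
Substituting E[q₂] and solving: E[c₂] = 6.6, so q₁ = (50 − 2·16 + 6.6)/3 = 8.2.

8.20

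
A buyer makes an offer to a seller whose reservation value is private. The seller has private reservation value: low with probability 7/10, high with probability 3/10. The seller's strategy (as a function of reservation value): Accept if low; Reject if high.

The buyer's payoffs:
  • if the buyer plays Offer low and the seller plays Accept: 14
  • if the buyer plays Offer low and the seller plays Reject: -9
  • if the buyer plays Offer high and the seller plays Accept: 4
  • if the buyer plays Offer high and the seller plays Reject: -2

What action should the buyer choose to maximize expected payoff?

Offer low

Compute the buyer's expected payoff for each action, taking the expectation over the seller's type.
E[Offer low] = 7/10·(14) + 3/10·(-9) = 71/10
E[Offer high] = 7/10·(4) + 3/10·(-2) = 11/5
Best response: Offer low (71/10 is the largest).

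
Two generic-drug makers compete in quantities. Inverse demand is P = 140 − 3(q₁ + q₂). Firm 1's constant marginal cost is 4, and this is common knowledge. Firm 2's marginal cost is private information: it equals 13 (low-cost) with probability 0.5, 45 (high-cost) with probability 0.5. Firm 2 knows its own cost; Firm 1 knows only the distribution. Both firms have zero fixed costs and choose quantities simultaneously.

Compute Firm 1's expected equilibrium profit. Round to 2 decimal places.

Firm 2 with cost c maximizes (140 − 3(q₁+q₂) − c)·q₂, giving q₂(c) = (140 − c − 3q₁)/6.
E[c₂] = 0.5·13 + 0.5·45 = 29
Firm 1's FOC against E[q₂] yields q₁ = (140 − 2·4 + E[c₂])/9 = (140 − 8 + 29)/9 = 17.8889.
E[P] = 140 − 3·(q₁ + E[q₂]) = 57.6667; Firm 1's expected profit = (E[P] − 4)·q₁ = (57.6667 − 4)·17.8889 = 960.037.

960.04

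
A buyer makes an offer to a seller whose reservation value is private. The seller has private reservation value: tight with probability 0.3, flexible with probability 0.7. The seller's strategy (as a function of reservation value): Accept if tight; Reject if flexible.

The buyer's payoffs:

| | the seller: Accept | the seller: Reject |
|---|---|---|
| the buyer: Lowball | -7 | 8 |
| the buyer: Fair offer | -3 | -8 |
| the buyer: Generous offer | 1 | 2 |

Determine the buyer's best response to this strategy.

E[Lowball] = 0.3·(-7) + 0.7·(8) = 3.5
E[Fair offer] = 0.3·(-3) + 0.7·(-8) = -6.5
E[Generous offer] = 0.3·(1) + 0.7·(2) = 1.7
Best response: Lowball (3.5 is the largest).

Lowball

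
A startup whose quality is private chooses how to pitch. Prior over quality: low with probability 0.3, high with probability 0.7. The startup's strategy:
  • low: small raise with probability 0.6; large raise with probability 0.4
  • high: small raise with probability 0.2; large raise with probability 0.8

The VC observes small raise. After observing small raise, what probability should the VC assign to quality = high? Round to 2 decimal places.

0.44

P(small raise) = 0.3·0.6 + 0.7·0.2 = 0.32
P(high | small raise) = (0.7·0.2) / 0.32 = 0.14 / 0.32 = 0.4375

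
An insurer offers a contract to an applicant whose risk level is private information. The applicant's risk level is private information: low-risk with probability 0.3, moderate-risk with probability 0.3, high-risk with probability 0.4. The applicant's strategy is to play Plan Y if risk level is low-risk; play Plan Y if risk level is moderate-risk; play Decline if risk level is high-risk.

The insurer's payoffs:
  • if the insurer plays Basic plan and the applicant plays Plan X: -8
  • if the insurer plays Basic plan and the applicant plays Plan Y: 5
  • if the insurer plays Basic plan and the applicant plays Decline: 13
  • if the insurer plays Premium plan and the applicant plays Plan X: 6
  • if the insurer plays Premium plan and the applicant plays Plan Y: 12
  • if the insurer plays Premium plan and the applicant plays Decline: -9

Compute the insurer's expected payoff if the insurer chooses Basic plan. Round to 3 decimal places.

8.200

E[Basic plan] = 0.3·5 + 0.3·5 + 0.4·13 = 1.5 + 1.5 + 5.2 = 8.2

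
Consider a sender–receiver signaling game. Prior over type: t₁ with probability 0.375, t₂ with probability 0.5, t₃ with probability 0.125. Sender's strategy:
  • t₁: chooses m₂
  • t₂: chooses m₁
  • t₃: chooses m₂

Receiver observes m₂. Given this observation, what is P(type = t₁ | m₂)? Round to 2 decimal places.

P(m₂) = 0.375·1 + 0.5·0 + 0.125·1 = 0.5
P(t₁ | m₂) = (0.375·1) / 0.5 = 0.375 / 0.5 = 0.75

0.75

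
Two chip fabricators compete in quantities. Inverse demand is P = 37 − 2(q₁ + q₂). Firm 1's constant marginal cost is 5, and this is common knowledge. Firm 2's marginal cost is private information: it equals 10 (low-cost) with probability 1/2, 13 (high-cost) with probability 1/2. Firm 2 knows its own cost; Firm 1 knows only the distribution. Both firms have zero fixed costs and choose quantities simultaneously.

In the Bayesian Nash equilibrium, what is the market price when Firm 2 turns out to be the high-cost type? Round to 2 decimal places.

18.58

Each type of Firm 2 best-responds to q₁; Firm 1 best-responds to the expected q₂ over Firm 2's types.
Firm 2 with cost c maximizes (37 − 2(q₁+q₂) − c)·q₂, giving q₂(c) = (37 − c − 2q₁)/4.
E[c₂] = 1/2·10 + 1/2·13 = 11.5
Firm 1's FOC against E[q₂] yields q₁ = (37 − 2·5 + E[c₂])/6 = (37 − 10 + 11.5)/6 = 6.41667.
q₂(high-cost) = 2.79167, so P = 37 − 2·(6.41667 + 2.79167) = 18.5833.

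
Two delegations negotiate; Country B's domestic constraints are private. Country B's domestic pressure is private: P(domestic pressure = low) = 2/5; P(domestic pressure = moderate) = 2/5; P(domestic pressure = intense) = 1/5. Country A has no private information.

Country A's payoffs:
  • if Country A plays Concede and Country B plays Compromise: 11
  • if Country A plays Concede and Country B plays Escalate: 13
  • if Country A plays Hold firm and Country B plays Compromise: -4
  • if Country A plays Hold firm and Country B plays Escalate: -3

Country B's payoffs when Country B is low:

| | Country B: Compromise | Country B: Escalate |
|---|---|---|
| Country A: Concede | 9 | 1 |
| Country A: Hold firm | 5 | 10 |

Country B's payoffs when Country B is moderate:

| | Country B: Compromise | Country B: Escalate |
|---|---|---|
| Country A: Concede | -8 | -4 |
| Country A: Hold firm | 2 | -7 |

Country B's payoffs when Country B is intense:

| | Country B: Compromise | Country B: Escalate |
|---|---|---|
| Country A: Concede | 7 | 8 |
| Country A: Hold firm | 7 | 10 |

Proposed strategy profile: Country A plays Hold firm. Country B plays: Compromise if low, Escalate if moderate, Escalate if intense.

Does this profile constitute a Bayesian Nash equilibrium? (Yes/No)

A profile is a BNE iff every type of every player is best-responding given beliefs about the other side.
Country A plays Hold firm: E[Hold firm] = 2/5·(-4) + 2/5·(-3) + 1/5·(-3) = -17/5; E[Concede] = 61/5. Not best-responding. ✗
Country B (domestic pressure low), facing Hold firm: Compromise gives 5, Escalate gives 10. Proposed Compromise is not best — profitable deviation exists. ✗
Country B (domestic pressure moderate), facing Hold firm: Compromise gives 2, Escalate gives -7. Proposed Escalate is not best — profitable deviation exists. ✗
Country B (domestic pressure intense), facing Hold firm: Compromise gives 7, Escalate gives 10. Proposed Escalate is best. ✓

No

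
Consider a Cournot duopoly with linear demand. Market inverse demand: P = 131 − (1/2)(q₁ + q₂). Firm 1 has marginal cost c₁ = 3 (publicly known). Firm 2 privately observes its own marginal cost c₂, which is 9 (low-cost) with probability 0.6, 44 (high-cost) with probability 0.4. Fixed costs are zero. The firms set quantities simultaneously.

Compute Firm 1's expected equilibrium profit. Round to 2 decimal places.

Type-c best response for Firm 2: q₂(c) = (131 − c) − q₁/2.
Firm 1 maximizes expected profit; its first-order condition is 131 − q₁ − (1/2)E[q₂] − 3 = 0.
Substituting E[q₂] and solving: E[c₂] = 23, so q₁ = (131 − 2·3 + 23)/(3/2) = 98.6667.
E[P] = 131 − (1/2)·(q₁ + E[q₂]) = 52.3333; Firm 1's expected profit = (E[P] − 3)·q₁ = (52.3333 − 3)·98.6667 = 4867.56.

4867.56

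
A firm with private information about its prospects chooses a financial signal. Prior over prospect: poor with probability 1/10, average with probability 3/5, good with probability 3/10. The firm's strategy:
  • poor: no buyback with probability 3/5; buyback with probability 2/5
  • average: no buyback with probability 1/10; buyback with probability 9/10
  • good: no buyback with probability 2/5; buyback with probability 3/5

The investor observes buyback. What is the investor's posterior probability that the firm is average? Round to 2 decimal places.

P(buyback) = (1/10)·(2/5) + (3/5)·(9/10) + (3/10)·(3/5) = 19/25
P(average | buyback) = ((3/5)·(9/10)) / (19/25) = (27/50) / (19/25) = 27/38

0.71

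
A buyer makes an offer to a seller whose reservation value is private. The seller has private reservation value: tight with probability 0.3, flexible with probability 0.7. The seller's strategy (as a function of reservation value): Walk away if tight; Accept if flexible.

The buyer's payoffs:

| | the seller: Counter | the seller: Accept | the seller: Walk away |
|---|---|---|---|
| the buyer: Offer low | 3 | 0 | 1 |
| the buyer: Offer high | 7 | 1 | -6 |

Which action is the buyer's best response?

Offer low

Compute the buyer's expected payoff for each action, taking the expectation over the seller's type.
E[Offer low] = 0.3·(1) + 0.7·(0) = 0.3
E[Offer high] = 0.3·(-6) + 0.7·(1) = -1.1
Best response: Offer low (0.3 is the largest).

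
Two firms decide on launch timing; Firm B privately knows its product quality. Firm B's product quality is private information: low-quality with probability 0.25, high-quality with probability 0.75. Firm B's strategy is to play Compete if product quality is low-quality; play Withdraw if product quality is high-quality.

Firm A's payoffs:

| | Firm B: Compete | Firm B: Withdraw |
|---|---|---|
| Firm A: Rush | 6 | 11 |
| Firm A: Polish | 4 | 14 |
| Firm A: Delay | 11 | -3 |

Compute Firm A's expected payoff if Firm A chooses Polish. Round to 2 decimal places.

11.50

E[Polish] = 0.25·4 + 0.75·14 = 1 + 10.5 = 11.5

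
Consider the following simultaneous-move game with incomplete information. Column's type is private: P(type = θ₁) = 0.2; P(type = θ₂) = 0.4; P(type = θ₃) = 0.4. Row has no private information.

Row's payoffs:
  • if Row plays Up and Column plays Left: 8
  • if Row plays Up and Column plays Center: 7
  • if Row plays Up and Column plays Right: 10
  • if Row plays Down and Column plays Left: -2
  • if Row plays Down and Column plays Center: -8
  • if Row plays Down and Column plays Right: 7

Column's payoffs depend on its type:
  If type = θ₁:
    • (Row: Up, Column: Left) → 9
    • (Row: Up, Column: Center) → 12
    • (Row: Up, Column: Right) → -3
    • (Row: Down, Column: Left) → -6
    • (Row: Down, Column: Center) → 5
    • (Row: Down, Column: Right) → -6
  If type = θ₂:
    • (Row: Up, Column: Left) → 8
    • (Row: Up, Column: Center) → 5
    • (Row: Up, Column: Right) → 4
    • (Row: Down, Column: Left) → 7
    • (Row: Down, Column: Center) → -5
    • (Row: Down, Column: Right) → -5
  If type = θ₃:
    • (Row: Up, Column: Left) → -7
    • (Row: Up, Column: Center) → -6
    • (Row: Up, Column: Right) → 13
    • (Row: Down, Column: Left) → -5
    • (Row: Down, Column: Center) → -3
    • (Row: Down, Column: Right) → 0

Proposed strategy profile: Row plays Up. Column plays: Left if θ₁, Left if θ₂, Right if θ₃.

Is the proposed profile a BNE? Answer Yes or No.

Row plays Up: E[Up] = 0.2·(8) + 0.4·(8) + 0.4·(10) = 8.8; E[Down] = 1.6. Best-responding. ✓
Column (type θ₁), facing Up: Left gives 9, Center gives 12, Right gives -3. Proposed Left is not best — profitable deviation exists. ✗
Column (type θ₂), facing Up: Left gives 8, Center gives 5, Right gives 4. Proposed Left is best. ✓
Column (type θ₃), facing Up: Left gives -7, Center gives -6, Right gives 13. Proposed Right is best. ✓

No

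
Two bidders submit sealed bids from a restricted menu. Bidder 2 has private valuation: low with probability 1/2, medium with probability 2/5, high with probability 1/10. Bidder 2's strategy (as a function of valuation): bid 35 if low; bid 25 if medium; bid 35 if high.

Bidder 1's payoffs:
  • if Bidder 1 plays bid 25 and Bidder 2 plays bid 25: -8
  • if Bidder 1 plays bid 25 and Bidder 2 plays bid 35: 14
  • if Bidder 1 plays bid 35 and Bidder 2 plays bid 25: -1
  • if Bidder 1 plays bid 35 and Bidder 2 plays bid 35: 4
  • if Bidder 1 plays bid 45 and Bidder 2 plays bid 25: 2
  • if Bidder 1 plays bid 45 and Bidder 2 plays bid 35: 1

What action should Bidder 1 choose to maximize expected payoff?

E[bid 25] = 1/2·(14) + 2/5·(-8) + 1/10·(14) = 26/5
E[bid 35] = 1/2·(4) + 2/5·(-1) + 1/10·(4) = 2
E[bid 45] = 1/2·(1) + 2/5·(2) + 1/10·(1) = 7/5
Best response: bid 25 (26/5 is the largest).

bid 25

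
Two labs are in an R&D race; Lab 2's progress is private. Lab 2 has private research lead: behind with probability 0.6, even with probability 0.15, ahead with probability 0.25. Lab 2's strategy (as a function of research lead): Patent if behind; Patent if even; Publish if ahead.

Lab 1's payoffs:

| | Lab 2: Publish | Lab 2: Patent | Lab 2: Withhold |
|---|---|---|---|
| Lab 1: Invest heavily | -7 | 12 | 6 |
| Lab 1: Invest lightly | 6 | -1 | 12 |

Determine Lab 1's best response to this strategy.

Invest heavily

Compute Lab 1's expected payoff for each action, taking the expectation over Lab 2's type.
E[Invest heavily] = 0.6·(12) + 0.15·(12) + 0.25·(-7) = 7.25
E[Invest lightly] = 0.6·(-1) + 0.15·(-1) + 0.25·(6) = 0.75
Best response: Invest heavily (7.25 is the largest).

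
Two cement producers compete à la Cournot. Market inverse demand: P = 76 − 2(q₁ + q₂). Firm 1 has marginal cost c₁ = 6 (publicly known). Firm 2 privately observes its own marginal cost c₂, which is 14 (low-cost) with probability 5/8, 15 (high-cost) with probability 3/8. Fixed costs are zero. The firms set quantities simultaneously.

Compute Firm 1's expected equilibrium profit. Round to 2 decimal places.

Type-c best response for Firm 2: q₂(c) = (76 − c)/4 − q₁/2.
Firm 1 maximizes expected profit; its first-order condition is 76 − 4q₁ − 2E[q₂] − 6 = 0.
Substituting E[q₂] and solving: E[c₂] = 14.375, so q₁ = (76 − 2·6 + 14.375)/6 = 13.0625.
E[P] = 76 − 2·(q₁ + E[q₂]) = 32.125; Firm 1's expected profit = (E[P] − 6)·q₁ = (32.125 − 6)·13.0625 = 341.258.

341.26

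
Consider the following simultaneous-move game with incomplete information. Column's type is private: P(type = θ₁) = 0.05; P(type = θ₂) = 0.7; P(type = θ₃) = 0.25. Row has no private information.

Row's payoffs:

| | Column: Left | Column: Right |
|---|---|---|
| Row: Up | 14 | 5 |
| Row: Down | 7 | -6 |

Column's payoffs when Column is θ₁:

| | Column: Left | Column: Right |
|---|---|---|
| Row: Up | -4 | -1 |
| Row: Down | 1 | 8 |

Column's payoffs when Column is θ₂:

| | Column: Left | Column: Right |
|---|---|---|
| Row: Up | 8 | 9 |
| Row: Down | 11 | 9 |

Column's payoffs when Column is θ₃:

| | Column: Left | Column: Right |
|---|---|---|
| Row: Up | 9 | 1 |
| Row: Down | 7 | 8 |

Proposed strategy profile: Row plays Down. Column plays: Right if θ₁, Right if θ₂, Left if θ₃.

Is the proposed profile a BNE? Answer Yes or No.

No

A profile is a BNE iff every type of every player is best-responding given beliefs about the other side.
Row plays Down: E[Down] = 0.05·(-6) + 0.7·(-6) + 0.25·(7) = -2.75; E[Up] = 7.25. Not best-responding. ✗
Column (type θ₁), facing Down: Left gives 1, Right gives 8. Proposed Right is best. ✓
Column (type θ₂), facing Down: Left gives 11, Right gives 9. Proposed Right is not best — profitable deviation exists. ✗
Column (type θ₃), facing Down: Left gives 7, Right gives 8. Proposed Left is not best — profitable deviation exists. ✗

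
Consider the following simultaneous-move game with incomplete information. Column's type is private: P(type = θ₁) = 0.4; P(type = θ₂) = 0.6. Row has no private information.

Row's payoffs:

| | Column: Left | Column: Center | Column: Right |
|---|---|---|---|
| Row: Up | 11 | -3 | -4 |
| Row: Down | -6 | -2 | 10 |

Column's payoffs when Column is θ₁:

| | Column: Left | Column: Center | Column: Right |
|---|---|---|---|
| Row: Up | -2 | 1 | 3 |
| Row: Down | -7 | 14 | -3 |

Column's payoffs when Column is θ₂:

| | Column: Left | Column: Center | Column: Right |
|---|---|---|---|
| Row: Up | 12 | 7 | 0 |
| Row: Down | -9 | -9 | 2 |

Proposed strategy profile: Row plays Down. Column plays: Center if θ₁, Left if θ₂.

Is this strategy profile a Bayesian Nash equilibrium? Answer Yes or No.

Row plays Down: E[Down] = 0.4·(-2) + 0.6·(-6) = -4.4; E[Up] = 5.4. Not best-responding. ✗
Column (type θ₁), facing Down: Left gives -7, Center gives 14, Right gives -3. Proposed Center is best. ✓
Column (type θ₂), facing Down: Left gives -9, Center gives -9, Right gives 2. Proposed Left is not best — profitable deviation exists. ✗

No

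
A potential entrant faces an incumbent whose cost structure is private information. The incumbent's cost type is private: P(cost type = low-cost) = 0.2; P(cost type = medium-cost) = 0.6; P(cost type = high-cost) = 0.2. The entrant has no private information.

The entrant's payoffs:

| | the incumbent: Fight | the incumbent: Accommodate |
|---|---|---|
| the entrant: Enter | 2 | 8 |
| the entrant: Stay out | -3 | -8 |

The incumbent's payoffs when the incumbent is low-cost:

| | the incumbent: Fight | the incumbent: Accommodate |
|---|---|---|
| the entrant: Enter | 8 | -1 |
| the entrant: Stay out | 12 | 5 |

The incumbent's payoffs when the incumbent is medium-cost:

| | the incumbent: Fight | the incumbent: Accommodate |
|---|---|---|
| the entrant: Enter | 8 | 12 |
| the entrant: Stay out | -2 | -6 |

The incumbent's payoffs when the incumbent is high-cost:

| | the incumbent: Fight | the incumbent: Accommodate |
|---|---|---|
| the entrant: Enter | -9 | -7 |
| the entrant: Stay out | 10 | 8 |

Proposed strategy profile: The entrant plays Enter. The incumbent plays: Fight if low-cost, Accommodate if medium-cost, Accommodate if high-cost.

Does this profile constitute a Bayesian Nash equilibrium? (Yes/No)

The entrant plays Enter: E[Enter] = 0.2·(2) + 0.6·(8) + 0.2·(8) = 6.8; E[Stay out] = -7. Best-responding. ✓
The incumbent (cost type low-cost), facing Enter: Fight gives 8, Accommodate gives -1. Proposed Fight is best. ✓
The incumbent (cost type medium-cost), facing Enter: Fight gives 8, Accommodate gives 12. Proposed Accommodate is best. ✓
The incumbent (cost type high-cost), facing Enter: Fight gives -9, Accommodate gives -7. Proposed Accommodate is best. ✓

Yes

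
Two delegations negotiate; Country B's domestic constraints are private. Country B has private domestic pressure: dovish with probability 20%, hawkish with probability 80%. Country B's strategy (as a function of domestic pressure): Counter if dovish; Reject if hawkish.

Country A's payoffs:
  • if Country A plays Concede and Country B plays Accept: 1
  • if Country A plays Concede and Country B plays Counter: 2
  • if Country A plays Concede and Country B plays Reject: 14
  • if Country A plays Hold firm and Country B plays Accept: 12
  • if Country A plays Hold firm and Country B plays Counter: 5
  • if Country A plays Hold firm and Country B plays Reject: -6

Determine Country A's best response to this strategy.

E[Concede] = 0.2·(2) + 0.8·(14) = 11.6
E[Hold firm] = 0.2·(5) + 0.8·(-6) = -3.8
Best response: Concede (11.6 is the largest).

Concede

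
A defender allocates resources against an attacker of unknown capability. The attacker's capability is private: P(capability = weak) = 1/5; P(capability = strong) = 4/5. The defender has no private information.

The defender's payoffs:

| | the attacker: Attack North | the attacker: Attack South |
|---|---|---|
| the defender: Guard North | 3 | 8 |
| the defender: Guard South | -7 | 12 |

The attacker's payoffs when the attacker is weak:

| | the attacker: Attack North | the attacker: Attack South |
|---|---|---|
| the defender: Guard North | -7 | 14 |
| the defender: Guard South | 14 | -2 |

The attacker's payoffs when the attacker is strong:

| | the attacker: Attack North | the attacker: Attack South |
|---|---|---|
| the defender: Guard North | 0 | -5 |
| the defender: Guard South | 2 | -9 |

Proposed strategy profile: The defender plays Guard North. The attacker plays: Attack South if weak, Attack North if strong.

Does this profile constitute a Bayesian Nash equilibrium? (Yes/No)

The defender plays Guard North: E[Guard North] = 1/5·(8) + 4/5·(3) = 4; E[Guard South] = -16/5. Best-responding. ✓
The attacker (capability weak), facing Guard North: Attack North gives -7, Attack South gives 14. Proposed Attack South is best. ✓
The attacker (capability strong), facing Guard North: Attack North gives 0, Attack South gives -5. Proposed Attack North is best. ✓

Yes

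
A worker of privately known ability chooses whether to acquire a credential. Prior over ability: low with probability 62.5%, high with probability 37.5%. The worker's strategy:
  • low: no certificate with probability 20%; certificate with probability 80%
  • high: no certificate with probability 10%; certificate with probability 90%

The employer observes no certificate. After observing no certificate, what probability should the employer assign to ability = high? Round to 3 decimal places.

0.231

Apply Bayes' rule using the sender's strategy as the likelihood.
P(no certificate) = 0.625·0.2 + 0.375·0.1 = 0.1625
P(high | no certificate) = (0.375·0.1) / 0.1625 = 0.0375 / 0.1625 = 0.230769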